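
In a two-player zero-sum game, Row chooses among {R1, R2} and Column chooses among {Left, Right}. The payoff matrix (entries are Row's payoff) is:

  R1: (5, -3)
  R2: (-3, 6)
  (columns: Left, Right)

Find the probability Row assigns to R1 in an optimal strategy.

9/17

Row minima: R1 → -3, R2 → -3; maximin = -3.
Column maxima: Left → 5, Right → 6; minimax = 5.
-3 ≠ 5, so there is no saddle point; optimal play is mixed.
Let Row play R1 with probability p. Expected payoff against Left: 5p + (-3)(1−p) = 8p − 3; against Right: (-3)p + 6(1−p) = −9p + 6.
Setting these equal: 8p − 3 = −9p + 6 ⇒ 17p = 9 ⇒ p = 9/17, and the value is (8)·(9/17) − 3 = 21/17.
For Column: with q = P(Left), equating R1's and R2's payoffs gives 8q − 3 = −9q + 6 ⇒ q = 9/17.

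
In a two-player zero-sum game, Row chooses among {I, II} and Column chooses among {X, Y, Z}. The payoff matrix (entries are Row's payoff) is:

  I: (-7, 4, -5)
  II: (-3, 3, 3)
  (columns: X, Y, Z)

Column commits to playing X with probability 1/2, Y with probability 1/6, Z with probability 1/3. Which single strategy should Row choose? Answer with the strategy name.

Expected payoff of I: (1/2)·(-7) + (1/6)·4 + (1/3)·(-5) = -9/2.
Expected payoff of II: (1/2)·(-3) + (1/6)·3 + (1/3)·3 = 0.
The largest is 0, so Row's best response is II.

II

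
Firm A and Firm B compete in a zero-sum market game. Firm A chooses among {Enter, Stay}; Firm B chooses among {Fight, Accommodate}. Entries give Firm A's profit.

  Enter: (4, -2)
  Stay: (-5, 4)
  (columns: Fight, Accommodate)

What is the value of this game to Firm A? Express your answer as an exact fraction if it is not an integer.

Row minima: Enter → -2, Stay → -5; maximin = -2.
Column maxima: Fight → 4, Accommodate → 4; minimax = 4.
-2 ≠ 4, so there is no saddle point; optimal play is mixed.
Let Firm A play Enter with probability p. Expected payoff against Fight: 4p + (-5)(1−p) = 9p − 5; against Accommodate: (-2)p + 4(1−p) = −6p + 4.
Setting these equal: 9p − 5 = −6p + 4 ⇒ 15p = 9 ⇒ p = 3/5, and the value is (9)·(3/5) − 5 = 2/5.
For Firm B: with q = P(Fight), equating Enter's and Stay's payoffs gives 6q − 2 = −9q + 4 ⇒ q = 2/5.

2/5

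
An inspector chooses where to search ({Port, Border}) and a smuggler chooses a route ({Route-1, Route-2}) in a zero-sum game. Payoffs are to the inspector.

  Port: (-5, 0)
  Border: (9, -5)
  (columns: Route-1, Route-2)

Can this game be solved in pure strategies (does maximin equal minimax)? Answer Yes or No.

No

Row minima: Port → -5, Border → -5; maximin = -5.
Column maxima: Route-1 → 9, Route-2 → 0; minimax = 0.
-5 ≠ 0, so no pure-strategy equilibrium exists.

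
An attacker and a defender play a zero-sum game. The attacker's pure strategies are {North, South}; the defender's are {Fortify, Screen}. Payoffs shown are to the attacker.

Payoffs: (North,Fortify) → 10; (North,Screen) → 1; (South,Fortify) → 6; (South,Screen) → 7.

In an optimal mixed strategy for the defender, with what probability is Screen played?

2/5

Row minima: North → 1, South → 6; maximin = 6.
Column maxima: Fortify → 10, Screen → 7; minimax = 7.
6 ≠ 7, so there is no saddle point; optimal play is mixed.
Let the attacker play North with probability p. Expected payoff against Fortify: 10p + 6(1−p) = 4p + 6; against Screen: 1p + 7(1−p) = −6p + 7.
Setting these equal: 4p + 6 = −6p + 7 ⇒ 10p = 1 ⇒ p = 1/10, and the value is (4)·(1/10) + 6 = 32/5.
For the defender: with q = P(Fortify), equating North's and South's payoffs gives 9q + 1 = −q + 7 ⇒ q = 3/5.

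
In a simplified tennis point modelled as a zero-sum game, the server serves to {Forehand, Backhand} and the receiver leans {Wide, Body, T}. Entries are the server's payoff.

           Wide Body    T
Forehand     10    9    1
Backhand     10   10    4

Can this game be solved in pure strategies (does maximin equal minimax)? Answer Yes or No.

Yes

Row minima: Forehand → 1, Backhand → 4; maximin = 4.
Column maxima: Wide → 10, Body → 10, T → 4; minimax = 4.
maximin = minimax = 4, so a saddle point exists.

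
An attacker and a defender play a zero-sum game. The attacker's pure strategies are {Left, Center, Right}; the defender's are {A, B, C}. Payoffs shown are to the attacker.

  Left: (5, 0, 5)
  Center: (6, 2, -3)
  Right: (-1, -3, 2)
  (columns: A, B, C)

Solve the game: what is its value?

1

Row minima: Left → 0, Center → -3, Right → -3; maximin = 0.
Column maxima: A → 6, B → 2, C → 5; minimax = 2.
0 ≠ 2, so there is no saddle point; optimal play is mixed.
Right is strictly dominated by Left, so the attacker never plays it.
A is strictly dominated by B (it gives the attacker strictly more in every row), so the defender never plays it.
On the remaining 2×2 (Left, Center vs B, C):
Let the attacker play Left with probability p. Expected payoff against B: 0p + 2(1−p) = −2p + 2; against C: 5p + (-3)(1−p) = 8p − 3.
Setting these equal: −2p + 2 = 8p − 3 ⇒ −10p = -5 ⇒ p = 1/2, and the value is (-2)·(1/2) + 2 = 1.
For the defender: with q = P(B), equating Left's and Center's payoffs gives −5q + 5 = 5q − 3 ⇒ q = 4/5.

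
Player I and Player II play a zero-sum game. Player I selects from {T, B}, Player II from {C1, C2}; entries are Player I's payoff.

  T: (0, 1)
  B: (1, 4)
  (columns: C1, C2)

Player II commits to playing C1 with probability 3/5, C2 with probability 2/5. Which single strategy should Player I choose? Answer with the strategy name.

Expected payoff of T: (3/5)·0 + (2/5)·1 = 2/5.
Expected payoff of B: (3/5)·1 + (2/5)·4 = 11/5.
The largest is 11/5, so Player I's best response is B.

B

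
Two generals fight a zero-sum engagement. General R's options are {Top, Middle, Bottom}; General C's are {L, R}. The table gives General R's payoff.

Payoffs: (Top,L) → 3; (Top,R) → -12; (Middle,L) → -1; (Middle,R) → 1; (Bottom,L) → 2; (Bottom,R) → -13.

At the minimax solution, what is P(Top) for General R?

2/17

Row minima: Top → -12, Middle → -1, Bottom → -13; maximin = -1.
Column maxima: L → 3, R → 1; minimax = 1.
-1 ≠ 1, so there is no saddle point; optimal play is mixed.
Bottom is strictly dominated by Top, so General R never plays it.
On the remaining 2×2 (Top, Middle vs L, R):
Let General R play Top with probability p. Expected payoff against L: 3p + (-1)(1−p) = 4p − 1; against R: (-12)p + 1(1−p) = −13p + 1.
Setting these equal: 4p − 1 = −13p + 1 ⇒ 17p = 2 ⇒ p = 2/17, and the value is (4)·(2/17) − 1 = -9/17.
For General C: with q = P(L), equating Top's and Middle's payoffs gives 15q − 12 = −2q + 1 ⇒ q = 13/17.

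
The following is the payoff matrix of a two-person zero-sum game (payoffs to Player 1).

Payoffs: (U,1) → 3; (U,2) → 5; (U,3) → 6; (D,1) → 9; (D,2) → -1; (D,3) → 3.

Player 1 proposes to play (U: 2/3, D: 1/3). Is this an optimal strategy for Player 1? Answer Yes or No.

No

Against 1 this mix gives (2/3)·3 + (1/3)·9 = 5.
Against 2 this mix gives (2/3)·5 + (1/3)·(-1) = 3.
Against 3 this mix gives (2/3)·6 + (1/3)·3 = 5.
Player 2 will play 2, holding Player 1 to 3. Shifting weight toward the row that does better against 2 would raise this floor (the equalizing mix achieves 4 against both 2 and 1), so the proposed strategy is not optimal.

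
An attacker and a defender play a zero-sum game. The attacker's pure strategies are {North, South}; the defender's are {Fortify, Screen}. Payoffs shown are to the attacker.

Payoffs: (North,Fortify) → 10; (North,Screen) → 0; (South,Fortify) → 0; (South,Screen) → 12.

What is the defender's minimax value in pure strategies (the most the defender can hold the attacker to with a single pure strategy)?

Column maxima: Fortify → 10, Screen → 12.
The smallest of these is 10.

10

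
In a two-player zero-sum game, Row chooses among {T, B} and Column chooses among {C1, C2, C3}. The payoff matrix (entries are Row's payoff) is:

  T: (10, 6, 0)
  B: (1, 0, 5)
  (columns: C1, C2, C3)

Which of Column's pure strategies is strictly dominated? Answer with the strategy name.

C1

C2 holds Row's payoff strictly below C1 in every row: 6 < 10, 0 < 1.
So C1 is strictly dominated for Column.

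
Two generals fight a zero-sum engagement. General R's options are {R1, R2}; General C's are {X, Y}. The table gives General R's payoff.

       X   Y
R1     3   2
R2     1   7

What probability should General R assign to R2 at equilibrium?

1/7

Row minima: R1 → 2, R2 → 1; maximin = 2.
Column maxima: X → 3, Y → 7; minimax = 3.
2 ≠ 3, so there is no saddle point; optimal play is mixed.
Let General R play R1 with probability p. Expected payoff against X: 3p + 1(1−p) = 2p + 1; against Y: 2p + 7(1−p) = −5p + 7.
Setting these equal: 2p + 1 = −5p + 7 ⇒ 7p = 6 ⇒ p = 6/7, and the value is (2)·(6/7) + 1 = 19/7.
For General C: with q = P(X), equating R1's and R2's payoffs gives q + 2 = −6q + 7 ⇒ q = 5/7.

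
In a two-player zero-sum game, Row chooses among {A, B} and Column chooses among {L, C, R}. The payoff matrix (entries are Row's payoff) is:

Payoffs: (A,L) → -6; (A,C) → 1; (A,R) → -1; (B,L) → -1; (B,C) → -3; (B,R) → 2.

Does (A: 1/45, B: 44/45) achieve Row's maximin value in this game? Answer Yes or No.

No

Against L this mix gives (1/45)·(-6) + (44/45)·(-1) = -10/9.
Against C this mix gives (1/45)·1 + (44/45)·(-3) = -131/45.
Against R this mix gives (1/45)·(-1) + (44/45)·2 = 29/15.
Column will play C, holding Row to -131/45. Shifting weight toward the row that does better against C would raise this floor (the equalizing mix achieves -19/9 against both C and L), so the proposed strategy is not optimal.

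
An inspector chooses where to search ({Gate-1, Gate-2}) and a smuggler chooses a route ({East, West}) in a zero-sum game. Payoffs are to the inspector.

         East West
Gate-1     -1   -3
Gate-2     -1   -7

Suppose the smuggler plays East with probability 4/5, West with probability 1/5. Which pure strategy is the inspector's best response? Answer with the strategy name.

Expected payoff of Gate-1: (4/5)·(-1) + (1/5)·(-3) = -7/5.
Expected payoff of Gate-2: (4/5)·(-1) + (1/5)·(-7) = -11/5.
The largest is -7/5, so the inspector's best response is Gate-1.

Gate-1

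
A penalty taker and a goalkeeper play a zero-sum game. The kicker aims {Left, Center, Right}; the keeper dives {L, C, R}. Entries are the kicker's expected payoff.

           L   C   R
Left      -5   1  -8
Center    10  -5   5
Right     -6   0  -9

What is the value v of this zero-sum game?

-35/19

Row minima: Left → -8, Center → -5, Right → -9; maximin = -5.
Column maxima: L → 10, C → 1, R → 5; minimax = 1.
-5 ≠ 1, so there is no saddle point; optimal play is mixed.
Right is strictly dominated by Left, so the kicker never plays it.
L is strictly dominated by R (it gives the kicker strictly more in every row), so the keeper never plays it.
On the remaining 2×2 (Left, Center vs C, R):
Let the kicker play Left with probability p. Expected payoff against C: 1p + (-5)(1−p) = 6p − 5; against R: (-8)p + 5(1−p) = −13p + 5.
Setting these equal: 6p − 5 = −13p + 5 ⇒ 19p = 10 ⇒ p = 10/19, and the value is (6)·(10/19) − 5 = -35/19.
For the keeper: with q = P(C), equating Left's and Center's payoffs gives 9q − 8 = −10q + 5 ⇒ q = 13/19.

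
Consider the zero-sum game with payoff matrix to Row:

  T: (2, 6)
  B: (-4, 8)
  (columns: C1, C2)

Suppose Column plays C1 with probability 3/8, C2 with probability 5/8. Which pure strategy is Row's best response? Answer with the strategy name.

T

Expected payoff of T: (3/8)·2 + (5/8)·6 = 9/2.
Expected payoff of B: (3/8)·(-4) + (5/8)·8 = 7/2.
The largest is 9/2, so Row's best response is T.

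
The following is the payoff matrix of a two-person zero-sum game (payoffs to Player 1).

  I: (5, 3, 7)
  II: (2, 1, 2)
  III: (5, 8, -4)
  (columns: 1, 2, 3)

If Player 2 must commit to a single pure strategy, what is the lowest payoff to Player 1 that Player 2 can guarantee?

Column maxima: 1 → 5, 2 → 8, 3 → 7.
The smallest of these is 5.

5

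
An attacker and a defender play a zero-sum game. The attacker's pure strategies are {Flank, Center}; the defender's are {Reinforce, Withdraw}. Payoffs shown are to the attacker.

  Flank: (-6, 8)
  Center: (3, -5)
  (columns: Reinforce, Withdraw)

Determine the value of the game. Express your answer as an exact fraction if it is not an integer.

Row minima: Flank → -6, Center → -5; maximin = -5.
Column maxima: Reinforce → 3, Withdraw → 8; minimax = 3.
-5 ≠ 3, so there is no saddle point; optimal play is mixed.
Let the attacker play Flank with probability p. Expected payoff against Reinforce: (-6)p + 3(1−p) = −9p + 3; against Withdraw: 8p + (-5)(1−p) = 13p − 5.
Setting these equal: −9p + 3 = 13p − 5 ⇒ −22p = -8 ⇒ p = 4/11, and the value is (-9)·(4/11) + 3 = -3/11.
For the defender: with q = P(Reinforce), equating Flank's and Center's payoffs gives −14q + 8 = 8q − 5 ⇒ q = 13/22.

-3/11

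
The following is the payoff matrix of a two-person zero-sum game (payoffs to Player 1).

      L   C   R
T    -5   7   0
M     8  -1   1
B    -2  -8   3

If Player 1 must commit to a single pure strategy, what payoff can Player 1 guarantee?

-1

Row minima: T → -5, M → -1, B → -8.
The best of these is -1.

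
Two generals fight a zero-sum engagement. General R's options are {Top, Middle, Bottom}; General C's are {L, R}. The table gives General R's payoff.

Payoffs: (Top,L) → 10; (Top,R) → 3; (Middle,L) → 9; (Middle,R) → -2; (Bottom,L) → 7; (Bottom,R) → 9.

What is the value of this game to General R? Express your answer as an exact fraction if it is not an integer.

Row minima: Top → 3, Middle → -2, Bottom → 7; maximin = 7.
Column maxima: L → 10, R → 9; minimax = 9.
7 ≠ 9, so there is no saddle point; optimal play is mixed.
Middle is strictly dominated by Top, so General R never plays it.
On the remaining 2×2 (Top, Bottom vs L, R):
Let General R play Top with probability p. Expected payoff against L: 10p + 7(1−p) = 3p + 7; against R: 3p + 9(1−p) = −6p + 9.
Setting these equal: 3p + 7 = −6p + 9 ⇒ 9p = 2 ⇒ p = 2/9, and the value is (3)·(2/9) + 7 = 23/3.
For General C: with q = P(L), equating Top's and Bottom's payoffs gives 7q + 3 = −2q + 9 ⇒ q = 2/3.

23/3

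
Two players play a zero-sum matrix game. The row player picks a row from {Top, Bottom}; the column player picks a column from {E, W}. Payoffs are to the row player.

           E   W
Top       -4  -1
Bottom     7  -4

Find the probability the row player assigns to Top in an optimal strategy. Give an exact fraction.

11/14

Row minima: Top → -4, Bottom → -4; maximin = -4.
Column maxima: E → 7, W → -1; minimax = -1.
-4 ≠ -1, so there is no saddle point; optimal play is mixed.
Let the row player play Top with probability p. Expected payoff against E: (-4)p + 7(1−p) = −11p + 7; against W: (-1)p + (-4)(1−p) = 3p − 4.
Setting these equal: −11p + 7 = 3p − 4 ⇒ −14p = -11 ⇒ p = 11/14, and the value is (-11)·(11/14) + 7 = -23/14.
For the column player: with q = P(E), equating Top's and Bottom's payoffs gives −3q − 1 = 11q − 4 ⇒ q = 3/14.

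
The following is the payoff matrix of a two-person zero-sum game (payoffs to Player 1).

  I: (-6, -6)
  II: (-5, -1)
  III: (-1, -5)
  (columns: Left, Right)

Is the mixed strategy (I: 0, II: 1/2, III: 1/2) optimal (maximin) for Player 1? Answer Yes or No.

Yes

Against Left this mix gives (1/2)·(-5) + (1/2)·(-1) = -3.
Against Right this mix gives (1/2)·(-1) + (1/2)·(-5) = -3.
All of Player 2's active replies (Left, Right) yield -3, and no column does worse for Player 1. The mix makes Player 2 indifferent and guarantees -3, so it is optimal.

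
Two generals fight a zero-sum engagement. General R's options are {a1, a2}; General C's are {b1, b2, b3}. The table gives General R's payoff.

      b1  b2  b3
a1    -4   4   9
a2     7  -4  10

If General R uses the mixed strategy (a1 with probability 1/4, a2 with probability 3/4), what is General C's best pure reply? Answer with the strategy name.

If General C plays b1, General R's expected payoff is (1/4)·(-4) + (3/4)·7 = 17/4.
If General C plays b2, General R's expected payoff is (1/4)·4 + (3/4)·(-4) = -2.
If General C plays b3, General R's expected payoff is (1/4)·9 + (3/4)·10 = 39/4.
General C minimizes General R's payoff; the smallest is -2, so the best response is b2.

b2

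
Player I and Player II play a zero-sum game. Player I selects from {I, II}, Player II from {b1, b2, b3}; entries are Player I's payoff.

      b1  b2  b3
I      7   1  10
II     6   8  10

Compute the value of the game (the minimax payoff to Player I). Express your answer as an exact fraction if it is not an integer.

25/4

Row minima: I → 1, II → 6; maximin = 6.
Column maxima: b1 → 7, b2 → 8, b3 → 10; minimax = 7.
6 ≠ 7, so there is no saddle point; optimal play is mixed.
b3 is strictly dominated by b1 (it gives Player I strictly more in every row), so Player II never plays it.
On the remaining 2×2 (I, II vs b1, b2):
Let Player I play I with probability p. Expected payoff against b1: 7p + 6(1−p) = p + 6; against b2: 1p + 8(1−p) = −7p + 8.
Setting these equal: p + 6 = −7p + 8 ⇒ 8p = 2 ⇒ p = 1/4, and the value is (1)·(1/4) + 6 = 25/4.
For Player II: with q = P(b1), equating I's and II's payoffs gives 6q + 1 = −2q + 8 ⇒ q = 7/8.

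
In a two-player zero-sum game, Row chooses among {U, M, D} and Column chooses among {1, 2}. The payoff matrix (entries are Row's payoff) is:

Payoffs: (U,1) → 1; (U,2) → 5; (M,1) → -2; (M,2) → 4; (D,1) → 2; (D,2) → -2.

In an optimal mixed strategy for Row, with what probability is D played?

Row minima: U → 1, M → -2, D → -2; maximin = 1.
Column maxima: 1 → 2, 2 → 5; minimax = 2.
1 ≠ 2, so there is no saddle point; optimal play is mixed.
M is strictly dominated by U, so Row never plays it.
On the remaining 2×2 (U, D vs 1, 2):
Let Row play U with probability p. Expected payoff against 1: 1p + 2(1−p) = −p + 2; against 2: 5p + (-2)(1−p) = 7p − 2.
Setting these equal: −p + 2 = 7p − 2 ⇒ −8p = -4 ⇒ p = 1/2, and the value is (-1)·(1/2) + 2 = 3/2.
For Column: with q = P(1), equating U's and D's payoffs gives −4q + 5 = 4q − 2 ⇒ q = 7/8.

1/2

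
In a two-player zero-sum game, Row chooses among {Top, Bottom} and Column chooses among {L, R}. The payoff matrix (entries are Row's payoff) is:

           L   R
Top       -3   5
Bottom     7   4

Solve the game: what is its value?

47/11

Row minima: Top → -3, Bottom → 4; maximin = 4.
Column maxima: L → 7, R → 5; minimax = 5.
4 ≠ 5, so there is no saddle point; optimal play is mixed.
Let Row play Top with probability p. Expected payoff against L: (-3)p + 7(1−p) = −10p + 7; against R: 5p + 4(1−p) = p + 4.
Setting these equal: −10p + 7 = p + 4 ⇒ −11p = -3 ⇒ p = 3/11, and the value is (-10)·(3/11) + 7 = 47/11.
For Column: with q = P(L), equating Top's and Bottom's payoffs gives −8q + 5 = 3q + 4 ⇒ q = 1/11.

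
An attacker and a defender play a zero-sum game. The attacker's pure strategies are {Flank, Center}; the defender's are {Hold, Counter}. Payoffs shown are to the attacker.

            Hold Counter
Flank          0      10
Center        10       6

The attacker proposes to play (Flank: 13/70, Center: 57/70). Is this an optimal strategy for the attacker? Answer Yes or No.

No

Against Hold this mix gives (13/70)·0 + (57/70)·10 = 57/7.
Against Counter this mix gives (13/70)·10 + (57/70)·6 = 236/35.
The defender will play Counter, holding the attacker to 236/35. Shifting weight toward the row that does better against Counter would raise this floor (the equalizing mix achieves 50/7 against both Counter and Hold), so the proposed strategy is not optimal.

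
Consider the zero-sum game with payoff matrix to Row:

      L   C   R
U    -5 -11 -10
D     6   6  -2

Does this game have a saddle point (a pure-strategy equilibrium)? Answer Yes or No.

Row minima: U → -11, D → -2; maximin = -2.
Column maxima: L → 6, C → 6, R → -2; minimax = -2.
maximin = minimax = -2, so a saddle point exists.

Yes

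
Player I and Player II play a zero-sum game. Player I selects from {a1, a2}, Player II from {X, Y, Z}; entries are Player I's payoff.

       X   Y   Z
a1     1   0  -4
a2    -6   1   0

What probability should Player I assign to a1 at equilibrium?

Row minima: a1 → -4, a2 → -6; maximin = -4.
Column maxima: X → 1, Y → 1, Z → 0; minimax = 0.
-4 ≠ 0, so there is no saddle point; optimal play is mixed.
Y is strictly dominated by Z (it gives Player I strictly more in every row), so Player II never plays it.
On the remaining 2×2 (a1, a2 vs X, Z):
Let Player I play a1 with probability p. Expected payoff against X: 1p + (-6)(1−p) = 7p − 6; against Z: (-4)p + 0(1−p) = −4p.
Setting these equal: 7p − 6 = −4p ⇒ 11p = 6 ⇒ p = 6/11, and the value is (7)·(6/11) − 6 = -24/11.
For Player II: with q = P(X), equating a1's and a2's payoffs gives 5q − 4 = −6q ⇒ q = 4/11.

6/11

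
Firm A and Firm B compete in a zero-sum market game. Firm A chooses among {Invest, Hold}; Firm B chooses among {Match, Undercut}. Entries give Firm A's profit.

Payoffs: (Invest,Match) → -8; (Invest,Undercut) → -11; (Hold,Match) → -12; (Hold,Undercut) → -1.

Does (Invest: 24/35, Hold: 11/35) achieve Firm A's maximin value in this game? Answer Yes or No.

No

Against Match this mix gives (24/35)·(-8) + (11/35)·(-12) = -324/35.
Against Undercut this mix gives (24/35)·(-11) + (11/35)·(-1) = -55/7.
Firm B will play Match, holding Firm A to -324/35. Shifting weight toward the row that does better against Match would raise this floor (the equalizing mix achieves -62/7 against both Match and Undercut), so the proposed strategy is not optimal.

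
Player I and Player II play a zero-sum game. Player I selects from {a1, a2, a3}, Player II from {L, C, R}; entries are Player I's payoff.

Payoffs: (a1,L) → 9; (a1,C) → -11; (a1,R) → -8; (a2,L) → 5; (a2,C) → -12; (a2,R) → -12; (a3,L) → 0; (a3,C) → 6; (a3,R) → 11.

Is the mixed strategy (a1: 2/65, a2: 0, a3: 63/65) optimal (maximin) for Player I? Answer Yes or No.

No

Against L this mix gives (2/65)·9 + (63/65)·0 = 18/65.
Against C this mix gives (2/65)·(-11) + (63/65)·6 = 356/65.
Against R this mix gives (2/65)·(-8) + (63/65)·11 = 677/65.
Player II will play L, holding Player I to 18/65. Shifting weight toward the row that does better against L would raise this floor (the equalizing mix achieves 27/13 against both L and C), so the proposed strategy is not optimal.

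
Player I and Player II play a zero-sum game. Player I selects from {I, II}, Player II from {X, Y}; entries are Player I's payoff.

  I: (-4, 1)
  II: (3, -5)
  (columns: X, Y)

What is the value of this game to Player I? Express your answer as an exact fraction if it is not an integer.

Row minima: I → -4, II → -5; maximin = -4.
Column maxima: X → 3, Y → 1; minimax = 1.
-4 ≠ 1, so there is no saddle point; optimal play is mixed.
Let Player I play I with probability p. Expected payoff against X: (-4)p + 3(1−p) = −7p + 3; against Y: 1p + (-5)(1−p) = 6p − 5.
Setting these equal: −7p + 3 = 6p − 5 ⇒ −13p = -8 ⇒ p = 8/13, and the value is (-7)·(8/13) + 3 = -17/13.
For Player II: with q = P(X), equating I's and II's payoffs gives −5q + 1 = 8q − 5 ⇒ q = 6/13.

-17/13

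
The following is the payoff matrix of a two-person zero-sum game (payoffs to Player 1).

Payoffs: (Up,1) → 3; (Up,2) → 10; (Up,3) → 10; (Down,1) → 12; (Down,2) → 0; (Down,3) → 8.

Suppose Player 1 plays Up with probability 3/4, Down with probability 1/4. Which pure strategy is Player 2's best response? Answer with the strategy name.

1

If Player 2 plays 1, Player 1's expected payoff is (3/4)·3 + (1/4)·12 = 21/4.
If Player 2 plays 2, Player 1's expected payoff is (3/4)·10 + (1/4)·0 = 15/2.
If Player 2 plays 3, Player 1's expected payoff is (3/4)·10 + (1/4)·8 = 19/2.
Player 2 minimizes Player 1's payoff; the smallest is 21/4, so the best response is 1.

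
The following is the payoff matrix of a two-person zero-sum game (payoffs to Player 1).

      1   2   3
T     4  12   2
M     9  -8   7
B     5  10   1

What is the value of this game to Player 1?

4

Row minima: T → 2, M → -8, B → 1; maximin = 2.
Column maxima: 1 → 9, 2 → 12, 3 → 7; minimax = 7.
2 ≠ 7, so there is no saddle point; optimal play is mixed.
1 is strictly dominated by 3 (it gives Player 1 strictly more in every row), so Player 2 never plays it.
With 1 eliminated, B is strictly dominated by T (T gives Player 1 strictly more in every remaining column), so Player 1 never plays it.
On the remaining 2×2 (T, M vs 2, 3):
Let Player 1 play T with probability p. Expected payoff against 2: 12p + (-8)(1−p) = 20p − 8; against 3: 2p + 7(1−p) = −5p + 7.
Setting these equal: 20p − 8 = −5p + 7 ⇒ 25p = 15 ⇒ p = 3/5, and the value is (20)·(3/5) − 8 = 4.
For Player 2: with q = P(2), equating T's and M's payoffs gives 10q + 2 = −15q + 7 ⇒ q = 1/5.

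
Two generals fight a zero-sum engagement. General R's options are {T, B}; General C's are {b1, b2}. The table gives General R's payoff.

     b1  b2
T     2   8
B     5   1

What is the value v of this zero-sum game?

Row minima: T → 2, B → 1; maximin = 2.
Column maxima: b1 → 5, b2 → 8; minimax = 5.
2 ≠ 5, so there is no saddle point; optimal play is mixed.
Let General R play T with probability p. Expected payoff against b1: 2p + 5(1−p) = −3p + 5; against b2: 8p + 1(1−p) = 7p + 1.
Setting these equal: −3p + 5 = 7p + 1 ⇒ −10p = -4 ⇒ p = 2/5, and the value is (-3)·(2/5) + 5 = 19/5.
For General C: with q = P(b1), equating T's and B's payoffs gives −6q + 8 = 4q + 1 ⇒ q = 7/10.

19/5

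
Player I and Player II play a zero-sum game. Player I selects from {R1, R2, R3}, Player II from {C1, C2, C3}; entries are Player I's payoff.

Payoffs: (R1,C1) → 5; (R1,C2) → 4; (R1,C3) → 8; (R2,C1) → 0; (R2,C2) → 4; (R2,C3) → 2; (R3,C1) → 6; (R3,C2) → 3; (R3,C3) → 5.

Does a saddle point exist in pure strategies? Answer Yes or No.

Yes

Row minima: R1 → 4, R2 → 0, R3 → 3; maximin = 4.
Column maxima: C1 → 6, C2 → 4, C3 → 8; minimax = 4.
maximin = minimax = 4, so a saddle point exists.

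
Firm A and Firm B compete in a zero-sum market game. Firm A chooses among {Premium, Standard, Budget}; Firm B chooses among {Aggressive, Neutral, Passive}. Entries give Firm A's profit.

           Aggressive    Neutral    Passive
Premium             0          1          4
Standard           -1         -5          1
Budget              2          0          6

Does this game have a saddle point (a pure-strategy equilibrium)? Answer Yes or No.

No

Row minima: Premium → 0, Standard → -5, Budget → 0; maximin = 0.
Column maxima: Aggressive → 2, Neutral → 1, Passive → 6; minimax = 1.
0 ≠ 1, so no pure-strategy equilibrium exists.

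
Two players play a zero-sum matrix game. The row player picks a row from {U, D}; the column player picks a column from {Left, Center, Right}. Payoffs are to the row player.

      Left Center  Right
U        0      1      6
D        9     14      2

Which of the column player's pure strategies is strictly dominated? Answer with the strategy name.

Left holds the row player's payoff strictly below Center in every row: 0 < 1, 9 < 14.
So Center is strictly dominated for the column player.

Center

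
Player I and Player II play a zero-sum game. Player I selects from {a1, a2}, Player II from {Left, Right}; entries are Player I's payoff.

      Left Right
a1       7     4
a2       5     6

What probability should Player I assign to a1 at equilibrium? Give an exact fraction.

Row minima: a1 → 4, a2 → 5; maximin = 5.
Column maxima: Left → 7, Right → 6; minimax = 6.
5 ≠ 6, so there is no saddle point; optimal play is mixed.
Let Player I play a1 with probability p. Expected payoff against Left: 7p + 5(1−p) = 2p + 5; against Right: 4p + 6(1−p) = −2p + 6.
Setting these equal: 2p + 5 = −2p + 6 ⇒ 4p = 1 ⇒ p = 1/4, and the value is (2)·(1/4) + 5 = 11/2.
For Player II: with q = P(Left), equating a1's and a2's payoffs gives 3q + 4 = −q + 6 ⇒ q = 1/2.

1/4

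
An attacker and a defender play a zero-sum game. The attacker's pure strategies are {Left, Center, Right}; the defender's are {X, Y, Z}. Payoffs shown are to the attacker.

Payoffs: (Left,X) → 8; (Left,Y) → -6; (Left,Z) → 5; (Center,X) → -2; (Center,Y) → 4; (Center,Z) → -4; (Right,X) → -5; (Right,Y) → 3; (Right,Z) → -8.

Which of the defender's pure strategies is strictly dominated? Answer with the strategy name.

X

Z holds the attacker's payoff strictly below X in every row: 5 < 8, -4 < -2, -8 < -5.
So X is strictly dominated for the defender.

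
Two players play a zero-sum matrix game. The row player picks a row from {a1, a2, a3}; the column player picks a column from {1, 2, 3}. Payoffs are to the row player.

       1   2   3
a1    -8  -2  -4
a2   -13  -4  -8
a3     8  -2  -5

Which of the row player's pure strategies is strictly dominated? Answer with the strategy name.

a1 gives a strictly higher payoff than a2 against every column: -8 > -13, -2 > -4, -4 > -8.
So a2 is strictly dominated and the row player never plays it.

a2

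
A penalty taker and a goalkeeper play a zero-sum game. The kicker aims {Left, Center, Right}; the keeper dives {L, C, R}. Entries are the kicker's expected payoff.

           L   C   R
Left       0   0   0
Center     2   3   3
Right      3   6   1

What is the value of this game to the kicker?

7/3

Row minima: Left → 0, Center → 2, Right → 1; maximin = 2.
Column maxima: L → 3, C → 6, R → 3; minimax = 3.
2 ≠ 3, so there is no saddle point; optimal play is mixed.
Left is strictly dominated by Center, so the kicker never plays it.
With Left eliminated, C is strictly dominated by L (it gives the kicker strictly more in every remaining row), so the keeper never plays it.
On the remaining 2×2 (Center, Right vs L, R):
Let the kicker play Center with probability p. Expected payoff against L: 2p + 3(1−p) = −p + 3; against R: 3p + 1(1−p) = 2p + 1.
Setting these equal: −p + 3 = 2p + 1 ⇒ −3p = -2 ⇒ p = 2/3, and the value is (-1)·(2/3) + 3 = 7/3.
For the keeper: with q = P(L), equating Center's and Right's payoffs gives −q + 3 = 2q + 1 ⇒ q = 2/3.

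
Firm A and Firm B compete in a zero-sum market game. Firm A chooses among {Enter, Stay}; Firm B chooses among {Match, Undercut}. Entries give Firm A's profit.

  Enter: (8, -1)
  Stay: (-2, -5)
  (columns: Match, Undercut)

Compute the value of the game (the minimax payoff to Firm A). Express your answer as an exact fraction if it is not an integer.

Row minima: Enter → -1, Stay → -5; maximin = -1.
Column maxima: Match → 8, Undercut → -1; minimax = -1.
Since maximin = minimax = -1, there is a saddle point and the value is -1.

-1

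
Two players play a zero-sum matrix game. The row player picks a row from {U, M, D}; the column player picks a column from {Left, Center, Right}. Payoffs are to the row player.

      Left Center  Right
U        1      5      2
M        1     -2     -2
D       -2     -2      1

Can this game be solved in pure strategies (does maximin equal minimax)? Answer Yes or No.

Yes

Row minima: U → 1, M → -2, D → -2; maximin = 1.
Column maxima: Left → 1, Center → 5, Right → 2; minimax = 1.
maximin = minimax = 1, so a saddle point exists.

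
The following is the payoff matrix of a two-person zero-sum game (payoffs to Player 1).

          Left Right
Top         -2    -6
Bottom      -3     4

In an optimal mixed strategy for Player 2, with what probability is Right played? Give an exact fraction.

1/11

Row minima: Top → -6, Bottom → -3; maximin = -3.
Column maxima: Left → -2, Right → 4; minimax = -2.
-3 ≠ -2, so there is no saddle point; optimal play is mixed.
Let Player 1 play Top with probability p. Expected payoff against Left: (-2)p + (-3)(1−p) = p − 3; against Right: (-6)p + 4(1−p) = −10p + 4.
Setting these equal: p − 3 = −10p + 4 ⇒ 11p = 7 ⇒ p = 7/11, and the value is (1)·(7/11) − 3 = -26/11.
For Player 2: with q = P(Left), equating Top's and Bottom's payoffs gives 4q − 6 = −7q + 4 ⇒ q = 10/11.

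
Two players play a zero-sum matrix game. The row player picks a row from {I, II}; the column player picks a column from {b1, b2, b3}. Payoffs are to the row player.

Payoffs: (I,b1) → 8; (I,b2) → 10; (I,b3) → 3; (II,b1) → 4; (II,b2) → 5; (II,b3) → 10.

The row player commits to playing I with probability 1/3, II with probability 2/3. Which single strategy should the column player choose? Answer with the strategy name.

b1

If the column player plays b1, the row player's expected payoff is (1/3)·8 + (2/3)·4 = 16/3.
If the column player plays b2, the row player's expected payoff is (1/3)·10 + (2/3)·5 = 20/3.
If the column player plays b3, the row player's expected payoff is (1/3)·3 + (2/3)·10 = 23/3.
The column player minimizes the row player's payoff; the smallest is 16/3, so the best response is b1.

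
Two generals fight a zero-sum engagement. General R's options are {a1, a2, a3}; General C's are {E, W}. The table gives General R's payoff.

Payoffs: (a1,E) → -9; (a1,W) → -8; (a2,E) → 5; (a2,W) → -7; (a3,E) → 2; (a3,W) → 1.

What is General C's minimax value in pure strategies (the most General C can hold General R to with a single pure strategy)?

Column maxima: E → 5, W → 1.
The smallest of these is 1.

1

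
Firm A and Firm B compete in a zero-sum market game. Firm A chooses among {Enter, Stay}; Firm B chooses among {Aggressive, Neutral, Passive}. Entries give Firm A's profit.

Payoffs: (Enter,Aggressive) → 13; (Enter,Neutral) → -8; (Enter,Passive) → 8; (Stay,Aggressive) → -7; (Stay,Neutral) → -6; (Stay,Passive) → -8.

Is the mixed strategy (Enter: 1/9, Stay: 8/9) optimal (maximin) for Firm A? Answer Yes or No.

Yes

Against Aggressive this mix gives (1/9)·13 + (8/9)·(-7) = -43/9.
Against Neutral this mix gives (1/9)·(-8) + (8/9)·(-6) = -56/9.
Against Passive this mix gives (1/9)·8 + (8/9)·(-8) = -56/9.
All of Firm B's active replies (Neutral, Passive) yield -56/9, and no column does worse for Firm A. The mix makes Firm B indifferent and guarantees -56/9, so it is optimal.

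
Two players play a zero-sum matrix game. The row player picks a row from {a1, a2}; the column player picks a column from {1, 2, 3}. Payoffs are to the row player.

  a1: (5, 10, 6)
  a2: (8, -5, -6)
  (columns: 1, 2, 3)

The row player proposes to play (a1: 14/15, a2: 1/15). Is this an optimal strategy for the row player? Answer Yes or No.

Yes

Against 1 this mix gives (14/15)·5 + (1/15)·8 = 26/5.
Against 2 this mix gives (14/15)·10 + (1/15)·(-5) = 9.
Against 3 this mix gives (14/15)·6 + (1/15)·(-6) = 26/5.
All of the column player's active replies (1, 3) yield 26/5, and no column does worse for the row player. The mix makes the column player indifferent and guarantees 26/5, so it is optimal.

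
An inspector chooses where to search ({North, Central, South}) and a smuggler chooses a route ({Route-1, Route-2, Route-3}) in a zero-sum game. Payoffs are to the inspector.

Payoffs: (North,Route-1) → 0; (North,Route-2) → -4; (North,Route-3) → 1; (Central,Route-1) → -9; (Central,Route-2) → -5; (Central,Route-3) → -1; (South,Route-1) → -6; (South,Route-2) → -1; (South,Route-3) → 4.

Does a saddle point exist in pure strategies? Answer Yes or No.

No

Row minima: North → -4, Central → -9, South → -6; maximin = -4.
Column maxima: Route-1 → 0, Route-2 → -1, Route-3 → 4; minimax = -1.
-4 ≠ -1, so no pure-strategy equilibrium exists.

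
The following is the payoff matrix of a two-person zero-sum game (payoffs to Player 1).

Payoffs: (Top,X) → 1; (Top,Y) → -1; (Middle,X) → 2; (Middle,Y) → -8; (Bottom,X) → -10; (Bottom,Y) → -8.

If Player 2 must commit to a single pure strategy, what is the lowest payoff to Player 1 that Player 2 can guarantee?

Column maxima: X → 2, Y → -1.
The smallest of these is -1.

-1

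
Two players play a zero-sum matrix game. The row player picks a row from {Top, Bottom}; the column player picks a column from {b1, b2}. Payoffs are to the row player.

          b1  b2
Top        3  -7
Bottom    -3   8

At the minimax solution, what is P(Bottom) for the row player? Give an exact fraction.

Row minima: Top → -7, Bottom → -3; maximin = -3.
Column maxima: b1 → 3, b2 → 8; minimax = 3.
-3 ≠ 3, so there is no saddle point; optimal play is mixed.
Let the row player play Top with probability p. Expected payoff against b1: 3p + (-3)(1−p) = 6p − 3; against b2: (-7)p + 8(1−p) = −15p + 8.
Setting these equal: 6p − 3 = −15p + 8 ⇒ 21p = 11 ⇒ p = 11/21, and the value is (6)·(11/21) − 3 = 1/7.
For the column player: with q = P(b1), equating Top's and Bottom's payoffs gives 10q − 7 = −11q + 8 ⇒ q = 5/7.

10/21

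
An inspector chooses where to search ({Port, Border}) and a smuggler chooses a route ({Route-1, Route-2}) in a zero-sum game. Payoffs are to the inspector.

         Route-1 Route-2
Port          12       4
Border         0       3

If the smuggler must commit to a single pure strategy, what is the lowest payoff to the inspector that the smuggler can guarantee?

Column maxima: Route-1 → 12, Route-2 → 4.
The smallest of these is 4.

4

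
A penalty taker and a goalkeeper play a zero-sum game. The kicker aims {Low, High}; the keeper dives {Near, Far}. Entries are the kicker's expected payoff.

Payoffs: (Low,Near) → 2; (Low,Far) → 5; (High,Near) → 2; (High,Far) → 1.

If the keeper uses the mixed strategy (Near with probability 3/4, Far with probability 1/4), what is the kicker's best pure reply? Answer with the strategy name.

Expected payoff of Low: (3/4)·2 + (1/4)·5 = 11/4.
Expected payoff of High: (3/4)·2 + (1/4)·1 = 7/4.
The largest is 11/4, so the kicker's best response is Low.

Low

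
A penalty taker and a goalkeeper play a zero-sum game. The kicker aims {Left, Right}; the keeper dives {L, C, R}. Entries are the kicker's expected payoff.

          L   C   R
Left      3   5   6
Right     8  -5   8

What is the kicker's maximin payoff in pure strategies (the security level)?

Row minima: Left → 3, Right → -5.
The best of these is 3.

3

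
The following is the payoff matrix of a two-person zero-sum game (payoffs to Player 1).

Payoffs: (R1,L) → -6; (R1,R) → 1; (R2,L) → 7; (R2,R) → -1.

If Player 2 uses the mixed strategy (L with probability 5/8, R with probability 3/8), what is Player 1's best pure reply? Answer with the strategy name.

Expected payoff of R1: (5/8)·(-6) + (3/8)·1 = -27/8.
Expected payoff of R2: (5/8)·7 + (3/8)·(-1) = 4.
The largest is 4, so Player 1's best response is R2.

R2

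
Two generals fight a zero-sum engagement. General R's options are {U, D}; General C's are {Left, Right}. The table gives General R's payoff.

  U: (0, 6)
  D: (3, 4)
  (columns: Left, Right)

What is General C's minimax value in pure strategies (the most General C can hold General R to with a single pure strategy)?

Column maxima: Left → 3, Right → 6.
The smallest of these is 3.

3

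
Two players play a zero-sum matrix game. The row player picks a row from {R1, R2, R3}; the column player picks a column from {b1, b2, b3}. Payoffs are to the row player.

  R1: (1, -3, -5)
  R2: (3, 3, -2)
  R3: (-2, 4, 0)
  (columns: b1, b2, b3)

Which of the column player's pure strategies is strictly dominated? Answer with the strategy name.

b3 holds the row player's payoff strictly below b2 in every row: -5 < -3, -2 < 3, 0 < 4.
So b2 is strictly dominated for the column player.

b2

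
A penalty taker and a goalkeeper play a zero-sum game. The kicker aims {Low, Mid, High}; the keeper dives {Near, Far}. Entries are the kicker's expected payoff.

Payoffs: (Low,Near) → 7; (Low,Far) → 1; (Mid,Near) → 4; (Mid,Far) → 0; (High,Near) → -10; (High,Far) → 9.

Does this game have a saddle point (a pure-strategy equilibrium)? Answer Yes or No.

Row minima: Low → 1, Mid → 0, High → -10; maximin = 1.
Column maxima: Near → 7, Far → 9; minimax = 7.
1 ≠ 7, so no pure-strategy equilibrium exists.

No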